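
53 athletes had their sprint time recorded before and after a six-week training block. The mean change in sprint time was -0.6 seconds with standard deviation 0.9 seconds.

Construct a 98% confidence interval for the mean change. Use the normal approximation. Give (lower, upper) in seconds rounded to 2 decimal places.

(-0.89, -0.31)

This is a matched-pairs design, so SE = s_d/√n = 0.9/√53 = 0.1236.
Margin = 2.326 × 0.1236 = 0.2875; the interval is -0.6 ± 0.2875 = (-0.89, -0.31).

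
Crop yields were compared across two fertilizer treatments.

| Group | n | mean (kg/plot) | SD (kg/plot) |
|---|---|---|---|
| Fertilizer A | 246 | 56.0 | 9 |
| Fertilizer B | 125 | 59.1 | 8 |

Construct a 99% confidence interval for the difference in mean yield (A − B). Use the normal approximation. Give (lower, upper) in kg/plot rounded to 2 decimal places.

(-5.46, -0.74)

Per-group SEs: s₁/√n₁ = 9/√246 = 0.5738, s₂/√n₂ = 8/√125 = 0.7155.
Unpooled SE of the difference: √(0.32924644 + 0.51194025) = 0.9172.
Margin of error = z* · SE = 2.576 × 0.9172 = 2.3627.
x̄₁ − x̄₂ = 56.0 − 59.1 = -3.1000.
CI: -3.1000 ± 2.3627 = (-5.46, -0.74).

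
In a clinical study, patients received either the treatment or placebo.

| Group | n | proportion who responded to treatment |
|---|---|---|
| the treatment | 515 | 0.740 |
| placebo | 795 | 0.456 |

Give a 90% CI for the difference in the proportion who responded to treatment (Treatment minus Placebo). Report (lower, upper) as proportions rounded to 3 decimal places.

Each SE is √(p̂(1−p̂)/n): √(0.7400·0.2600/515) = 0.01933 and √(0.4560·0.5440/795) = 0.01766.
SE(p̂₁ − p̂₂) = √(SE₁² + SE₂²) = √(0.0003736489 + 0.0003118756) = 0.02618, since the two samples are independent.
At 90% confidence z* = 1.645; margin = 1.645 × 0.02618 = 0.04307.
The difference is 0.7400 − 0.4560 = 0.2840, so the interval is 0.2840 ± 0.04307 = (0.241, 0.327).

(0.241, 0.327)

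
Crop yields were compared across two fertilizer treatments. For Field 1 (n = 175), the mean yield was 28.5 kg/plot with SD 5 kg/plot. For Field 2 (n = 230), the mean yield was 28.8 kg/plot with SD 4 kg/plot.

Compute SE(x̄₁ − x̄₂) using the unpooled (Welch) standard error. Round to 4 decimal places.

SE₁ = s₁/√n₁ = 5/√175 = 0.3780; SE₂ = 4/√230 = 0.2638.
Independent samples, unequal variances: SE_diff = √(SE₁² + SE₂²) = √(0.142884 + 0.06959044) = 0.4609.

0.4609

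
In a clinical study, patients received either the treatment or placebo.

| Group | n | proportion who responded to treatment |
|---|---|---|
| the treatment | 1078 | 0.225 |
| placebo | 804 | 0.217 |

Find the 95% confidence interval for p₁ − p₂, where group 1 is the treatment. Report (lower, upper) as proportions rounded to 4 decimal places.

(-0.0299, 0.0459)

Each SE is √(p̂(1−p̂)/n): √(0.2250·0.7750/1078) = 0.01272 and √(0.2170·0.7830/804) = 0.01454.
SE(p̂₁ − p̂₂) = √(SE₁² + SE₂²) = √(0.0001617984 + 0.0002114116) = 0.01932, since the two samples are independent.
At 95% confidence z* = 1.960; margin = 1.960 × 0.01932 = 0.03787.
The difference is 0.2250 − 0.2170 = 0.0080, so the interval is 0.0080 ± 0.03787 = (-0.0299, 0.0459).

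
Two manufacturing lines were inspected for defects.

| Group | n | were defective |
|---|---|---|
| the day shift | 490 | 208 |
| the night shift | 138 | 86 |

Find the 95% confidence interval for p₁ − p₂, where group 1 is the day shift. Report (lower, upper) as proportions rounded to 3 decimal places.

(-0.291, -0.107)

First, p̂₁ = 208/490 = 0.4245; p̂₂ = 86/138 = 0.6232.
The two standard errors are √(0.4245×0.5755/490) = 0.02233 and √(0.6232×0.3768/138) = 0.04125.
Because the samples are independent, SE_diff = √(0.02233² + 0.04125²) = 0.04691.
Using z* = 1.960 for 95%, ME = 1.960 × 0.04691 = 0.09194.
p̂₁ − p̂₂ = -0.1987; interval -0.1987 ± 0.09194 gives (-0.291, -0.107).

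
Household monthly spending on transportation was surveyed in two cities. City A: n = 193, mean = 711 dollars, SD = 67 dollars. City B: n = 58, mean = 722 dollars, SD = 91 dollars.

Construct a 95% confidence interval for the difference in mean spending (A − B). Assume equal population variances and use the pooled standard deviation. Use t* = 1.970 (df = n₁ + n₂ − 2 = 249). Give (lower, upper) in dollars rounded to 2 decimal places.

(-32.59, 10.59)

s_p = √[((n₁−1)s₁² + (n₂−1)s₂²)/(n₁+n₂−2)] = √[(192·67² + 57·91²)/249] = 73.1919.
SE = 73.1919·√(1/193 + 1/58) = 10.9599.
With t* = 1.970, margin = 1.970 × 10.9599 = 21.5910.
x̄₁ − x̄₂ = 711 − 722 = -11.0000; interval -11.0000 ± 21.5910 = (-32.59, 10.59).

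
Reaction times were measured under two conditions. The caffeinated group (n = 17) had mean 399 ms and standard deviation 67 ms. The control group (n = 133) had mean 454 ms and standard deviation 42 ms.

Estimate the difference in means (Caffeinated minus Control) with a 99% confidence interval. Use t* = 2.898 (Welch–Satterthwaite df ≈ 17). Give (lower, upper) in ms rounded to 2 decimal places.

(-103.26, -6.74)

Standard errors of each mean: 67/√17 = 16.2499 and 42/√133 = 3.6419.
SE(x̄₁ − x̄₂) = √(16.2499² + 3.6419²) = 16.6530 for independent samples with unequal variances.
With t* = 2.898, the margin is 2.898 × 16.6530 = 48.2604.
x̄₁ − x̄₂ = 399 − 454 = -55.0000; the interval is -55.0000 ± 48.2604 = (-103.26, -6.74).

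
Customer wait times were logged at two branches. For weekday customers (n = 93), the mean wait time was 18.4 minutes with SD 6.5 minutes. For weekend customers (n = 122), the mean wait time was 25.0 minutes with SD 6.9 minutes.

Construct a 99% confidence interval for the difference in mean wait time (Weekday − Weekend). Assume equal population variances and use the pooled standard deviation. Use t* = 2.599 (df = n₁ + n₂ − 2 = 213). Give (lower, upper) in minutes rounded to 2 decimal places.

s_p = √[((n₁−1)s₁² + (n₂−1)s₂²)/(n₁+n₂−2)] = √[(92·6.5² + 121·6.9²)/213] = 6.7301.
SE = 6.7301·√(1/93 + 1/122) = 0.9264.
With t* = 2.599, margin = 2.599 × 0.9264 = 2.4077.
x̄₁ − x̄₂ = 18.4 − 25.0 = -6.6000; interval -6.6000 ± 2.4077 = (-9.01, -4.19).

(-9.01, -4.19)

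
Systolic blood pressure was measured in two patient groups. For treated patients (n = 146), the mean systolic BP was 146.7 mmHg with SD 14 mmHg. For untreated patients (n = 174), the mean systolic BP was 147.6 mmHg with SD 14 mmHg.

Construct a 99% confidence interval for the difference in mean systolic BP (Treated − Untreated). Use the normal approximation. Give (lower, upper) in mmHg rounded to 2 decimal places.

(-4.95, 3.15)

Per-group SEs: s₁/√n₁ = 14/√146 = 1.1586, s₂/√n₂ = 14/√174 = 1.0613.
Unpooled SE of the difference: √(1.34235396 + 1.12635769) = 1.5712.
Margin of error = z* · SE = 2.576 × 1.5712 = 4.0474.
x̄₁ − x̄₂ = 146.7 − 147.6 = -0.9000.
CI: -0.9000 ± 4.0474 = (-4.95, 3.15).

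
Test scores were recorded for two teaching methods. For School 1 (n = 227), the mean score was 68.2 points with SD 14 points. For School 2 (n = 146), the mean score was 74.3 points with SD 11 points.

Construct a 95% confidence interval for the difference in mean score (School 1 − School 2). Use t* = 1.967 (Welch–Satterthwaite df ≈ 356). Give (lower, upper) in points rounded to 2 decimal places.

Standard errors of each mean: 14/√227 = 0.9292 and 11/√146 = 0.9104.
SE(x̄₁ − x̄₂) = √(0.9292² + 0.9104²) = 1.3009 for independent samples with unequal variances.
With t* = 1.967, the margin is 1.967 × 1.3009 = 2.5589.
x̄₁ − x̄₂ = 68.2 − 74.3 = -6.1000; the interval is -6.1000 ± 2.5589 = (-8.66, -3.54).

(-8.66, -3.54)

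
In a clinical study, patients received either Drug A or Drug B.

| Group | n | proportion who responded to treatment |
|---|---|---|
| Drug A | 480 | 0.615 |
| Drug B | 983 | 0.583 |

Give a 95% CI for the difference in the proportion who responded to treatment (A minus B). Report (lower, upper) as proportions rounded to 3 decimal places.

(-0.021, 0.085)

Each SE is √(p̂(1−p̂)/n): √(0.6150·0.3850/480) = 0.02221 and √(0.5830·0.4170/983) = 0.01573.
SE(p̂₁ − p̂₂) = √(SE₁² + SE₂²) = √(0.0004932841 + 0.0002474329) = 0.02722, since the two samples are independent.
At 95% confidence z* = 1.960; margin = 1.960 × 0.02722 = 0.05335.
The difference is 0.6150 − 0.5830 = 0.0320, so the interval is 0.0320 ± 0.05335 = (-0.021, 0.085).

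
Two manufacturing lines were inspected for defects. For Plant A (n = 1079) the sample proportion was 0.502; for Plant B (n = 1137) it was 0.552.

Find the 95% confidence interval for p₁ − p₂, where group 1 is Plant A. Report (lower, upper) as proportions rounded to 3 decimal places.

(-0.092, -0.008)

Each SE is √(p̂(1−p̂)/n): √(0.5020·0.4980/1079) = 0.01522 and √(0.5520·0.4480/1137) = 0.01475.
SE(p̂₁ − p̂₂) = √(SE₁² + SE₂²) = √(0.0002316484 + 0.0002175625) = 0.02119, since the two samples are independent.
At 95% confidence z* = 1.960; margin = 1.960 × 0.02119 = 0.04153.
The difference is 0.5020 − 0.5520 = -0.0500, so the interval is -0.0500 ± 0.04153 = (-0.092, -0.008).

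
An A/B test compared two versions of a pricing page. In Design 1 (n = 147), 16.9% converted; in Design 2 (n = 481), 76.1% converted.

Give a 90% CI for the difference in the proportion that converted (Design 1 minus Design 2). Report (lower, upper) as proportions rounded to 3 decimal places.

SE₁ = √(p̂₁(1−p̂₁)/n₁) = √(0.1690·0.8310/147) = 0.03091; SE₂ = √(0.7610·0.2390/481) = 0.01945.
Independent samples: SE of the difference = √(SE₁² + SE₂²) = √(0.0009554281 + 0.0003783025) = 0.03652.
z* for 90% confidence is 1.645, so the margin of error is 1.645 × 0.03652 = 0.06008.
Point estimate p̂₁ − p̂₂ = 0.1690 − 0.7610 = -0.5920.
-0.5920 ± 0.06008 → (-0.652, -0.532).

(-0.652, -0.532)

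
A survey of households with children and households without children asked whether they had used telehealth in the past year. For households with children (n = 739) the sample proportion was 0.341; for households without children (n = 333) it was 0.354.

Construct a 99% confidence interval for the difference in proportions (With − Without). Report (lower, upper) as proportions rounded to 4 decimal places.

(-0.0941, 0.0681)

Each SE is √(p̂(1−p̂)/n): √(0.3410·0.6590/739) = 0.01744 and √(0.3540·0.6460/333) = 0.02621.
SE(p̂₁ − p̂₂) = √(SE₁² + SE₂²) = √(0.0003041536 + 0.0006869641) = 0.03148, since the two samples are independent.
At 99% confidence z* = 2.576; margin = 2.576 × 0.03148 = 0.08109.
The difference is 0.3410 − 0.3540 = -0.0130, so the interval is -0.0130 ± 0.08109 = (-0.0941, 0.0681).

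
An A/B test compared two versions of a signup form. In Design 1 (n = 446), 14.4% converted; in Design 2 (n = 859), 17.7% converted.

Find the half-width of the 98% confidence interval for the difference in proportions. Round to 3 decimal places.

Each SE is √(p̂(1−p̂)/n): √(0.1440·0.8560/446) = 0.01662 and √(0.1770·0.8230/859) = 0.01302.
SE(p̂₁ − p̂₂) = √(SE₁² + SE₂²) = √(0.0002762244 + 0.0001695204) = 0.02111, since the two samples are independent.
At 98% confidence z* = 2.326; margin = 2.326 × 0.02111 = 0.04910.

0.049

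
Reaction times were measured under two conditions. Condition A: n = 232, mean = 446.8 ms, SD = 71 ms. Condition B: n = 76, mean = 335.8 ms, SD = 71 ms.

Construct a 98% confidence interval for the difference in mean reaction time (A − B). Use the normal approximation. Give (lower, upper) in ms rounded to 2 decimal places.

(89.17, 132.83)

Standard errors of each mean: 71/√232 = 4.6614 and 71/√76 = 8.1443.
SE(x̄₁ − x̄₂) = √(4.6614² + 8.1443²) = 9.3839 for independent samples with unequal variances.
With z* = 2.326, the margin is 2.326 × 9.3839 = 21.8270.
x̄₁ − x̄₂ = 446.8 − 335.8 = 111.0000; the interval is 111.0000 ± 21.8270 = (89.17, 132.83).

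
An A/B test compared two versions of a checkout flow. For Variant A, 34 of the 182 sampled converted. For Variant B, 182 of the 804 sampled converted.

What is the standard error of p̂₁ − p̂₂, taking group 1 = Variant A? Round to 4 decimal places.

p̂₁ = 34/182 = 0.1868 and p̂₂ = 182/804 = 0.2264.
SE₁ = √(p̂₁(1−p̂₁)/n₁) = √(0.1868·0.8132/182) = 0.02889; SE₂ = √(0.2264·0.7736/804) = 0.01476.
Independent samples: SE of the difference = √(SE₁² + SE₂²) = √(0.0008346321 + 0.0002178576) = 0.03244.

0.0324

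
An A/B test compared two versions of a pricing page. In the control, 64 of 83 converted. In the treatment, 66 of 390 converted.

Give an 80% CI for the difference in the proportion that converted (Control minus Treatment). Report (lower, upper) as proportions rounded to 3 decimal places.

p̂₁ = 64/83 = 0.7711 and p̂₂ = 66/390 = 0.1692.
SE₁ = √(p̂₁(1−p̂₁)/n₁) = √(0.7711·0.2289/83) = 0.04611; SE₂ = √(0.1692·0.8308/390) = 0.01899.
Independent samples: SE of the difference = √(SE₁² + SE₂²) = √(0.0021261321 + 0.0003606201) = 0.04987.
z* for 80% confidence is 1.282, so the margin of error is 1.282 × 0.04987 = 0.06393.
Point estimate p̂₁ − p̂₂ = 0.7711 − 0.1692 = 0.6019.
0.6019 ± 0.06393 → (0.538, 0.666).

(0.538, 0.666)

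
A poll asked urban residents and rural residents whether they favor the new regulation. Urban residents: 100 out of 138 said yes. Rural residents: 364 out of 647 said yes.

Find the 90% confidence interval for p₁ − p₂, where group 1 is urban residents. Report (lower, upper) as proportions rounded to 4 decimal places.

Sample proportions: 100/138 = 0.7246, 364/647 = 0.5626.
Each SE is √(p̂(1−p̂)/n): √(0.7246·0.2754/138) = 0.03803 and √(0.5626·0.4374/647) = 0.01950.
SE(p̂₁ − p̂₂) = √(SE₁² + SE₂²) = √(0.0014462809 + 0.00038025) = 0.04274, since the two samples are independent.
At 90% confidence z* = 1.645; margin = 1.645 × 0.04274 = 0.07031.
The difference is 0.7246 − 0.5626 = 0.1620, so the interval is 0.1620 ± 0.07031 = (0.0917, 0.2323).

(0.0917, 0.2323)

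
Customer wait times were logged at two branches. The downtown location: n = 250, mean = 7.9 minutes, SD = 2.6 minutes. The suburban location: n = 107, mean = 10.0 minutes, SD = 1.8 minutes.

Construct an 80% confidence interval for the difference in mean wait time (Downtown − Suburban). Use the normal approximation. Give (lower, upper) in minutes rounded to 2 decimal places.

Per-group SEs: s₁/√n₁ = 2.6/√250 = 0.1644, s₂/√n₂ = 1.8/√107 = 0.1740.
Unpooled SE of the difference: √(0.02702736 + 0.030276) = 0.2394.
Margin of error = z* · SE = 1.282 × 0.2394 = 0.3069.
x̄₁ − x̄₂ = 7.9 − 10.0 = -2.1000.
CI: -2.1000 ± 0.3069 = (-2.41, -1.79).

(-2.41, -1.79)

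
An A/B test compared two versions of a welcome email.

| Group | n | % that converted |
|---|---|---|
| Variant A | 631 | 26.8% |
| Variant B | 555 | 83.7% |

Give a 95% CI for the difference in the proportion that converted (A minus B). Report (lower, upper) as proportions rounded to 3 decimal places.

The two standard errors are √(0.2680×0.7320/631) = 0.01763 and √(0.8370×0.1630/555) = 0.01568.
Because the samples are independent, SE_diff = √(0.01763² + 0.01568²) = 0.02359.
Using z* = 1.960 for 95%, ME = 1.960 × 0.02359 = 0.04624.
p̂₁ − p̂₂ = -0.5690; interval -0.5690 ± 0.04624 gives (-0.615, -0.523).

(-0.615, -0.523)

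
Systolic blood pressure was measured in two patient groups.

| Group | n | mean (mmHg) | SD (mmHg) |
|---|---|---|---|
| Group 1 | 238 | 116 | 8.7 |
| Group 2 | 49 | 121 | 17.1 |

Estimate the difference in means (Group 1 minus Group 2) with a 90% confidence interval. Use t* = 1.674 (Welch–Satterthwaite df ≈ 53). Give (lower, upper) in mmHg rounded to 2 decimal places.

SE₁ = s₁/√n₁ = 8.7/√238 = 0.5639; SE₂ = 17.1/√49 = 2.4429.
Independent samples, unequal variances: SE_diff = √(SE₁² + SE₂²) = √(0.31798321 + 5.96776041) = 2.5071.
t* = 1.674, so margin of error = 1.674 × 2.5071 = 4.1969.
Difference in means = 116 − 121 = -5.0000.
-5.0000 ± 4.1969 → (-9.20, -0.80).

(-9.20, -0.80)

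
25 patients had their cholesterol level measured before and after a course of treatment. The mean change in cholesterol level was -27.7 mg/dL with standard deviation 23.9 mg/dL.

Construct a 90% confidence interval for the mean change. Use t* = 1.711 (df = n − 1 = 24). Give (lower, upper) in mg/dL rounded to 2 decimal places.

(-35.88, -19.52)

Paired design: SE = s_d/√n = 23.9/√25 = 4.7800.
t* = 1.711; margin of error = 1.711 × 4.7800 = 8.1786.
-27.7 ± 8.1786 → (-35.88, -19.52).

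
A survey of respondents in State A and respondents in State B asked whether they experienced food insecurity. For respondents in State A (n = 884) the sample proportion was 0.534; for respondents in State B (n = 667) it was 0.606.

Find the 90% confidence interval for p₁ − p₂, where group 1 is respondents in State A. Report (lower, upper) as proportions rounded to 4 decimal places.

(-0.1136, -0.0304)

SE₁ = √(p̂₁(1−p̂₁)/n₁) = √(0.5340·0.4660/884) = 0.01678; SE₂ = √(0.6060·0.3940/667) = 0.01892.
Independent samples: SE of the difference = √(SE₁² + SE₂²) = √(0.0002815684 + 0.0003579664) = 0.02529.
z* for 90% confidence is 1.645, so the margin of error is 1.645 × 0.02529 = 0.04160.
Point estimate p̂₁ − p̂₂ = 0.5340 − 0.6060 = -0.0720.
-0.0720 ± 0.04160 → (-0.1136, -0.0304).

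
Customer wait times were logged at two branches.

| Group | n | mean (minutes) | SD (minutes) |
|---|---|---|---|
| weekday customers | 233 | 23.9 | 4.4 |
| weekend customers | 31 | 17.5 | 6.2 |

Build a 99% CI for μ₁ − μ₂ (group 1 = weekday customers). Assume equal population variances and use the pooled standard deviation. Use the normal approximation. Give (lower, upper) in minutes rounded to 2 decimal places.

s_p = √[((n₁−1)s₁² + (n₂−1)s₂²)/(n₁+n₂−2)] = √[(232·4.4² + 30·6.2²)/262] = 4.6416.
SE = 4.6416·√(1/233 + 1/31) = 0.8874.
With z* = 2.576, margin = 2.576 × 0.8874 = 2.2859.
x̄₁ − x̄₂ = 23.9 − 17.5 = 6.4000; interval 6.4000 ± 2.2859 = (4.11, 8.69).

(4.11, 8.69)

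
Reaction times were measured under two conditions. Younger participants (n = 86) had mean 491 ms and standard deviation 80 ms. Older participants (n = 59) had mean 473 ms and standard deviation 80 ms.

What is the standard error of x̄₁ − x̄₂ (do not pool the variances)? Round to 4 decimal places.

13.5238

SE₁ = s₁/√n₁ = 80/√86 = 8.6266; SE₂ = 80/√59 = 10.4151.
Independent samples, unequal variances: SE_diff = √(SE₁² + SE₂²) = √(74.41822756 + 108.47430801) = 13.5238.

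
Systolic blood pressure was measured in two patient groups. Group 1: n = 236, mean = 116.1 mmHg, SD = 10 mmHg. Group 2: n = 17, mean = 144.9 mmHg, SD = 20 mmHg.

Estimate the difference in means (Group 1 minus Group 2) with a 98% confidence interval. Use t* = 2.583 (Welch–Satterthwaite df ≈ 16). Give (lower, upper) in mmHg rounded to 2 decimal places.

(-41.44, -16.16)

Per-group SEs: s₁/√n₁ = 10/√236 = 0.6509, s₂/√n₂ = 20/√17 = 4.8507.
Unpooled SE of the difference: √(0.42367081 + 23.52929049) = 4.8942.
Margin of error = t* · SE = 2.583 × 4.8942 = 12.6417.
x̄₁ − x̄₂ = 116.1 − 144.9 = -28.8000.
CI: -28.8000 ± 12.6417 = (-41.44, -16.16).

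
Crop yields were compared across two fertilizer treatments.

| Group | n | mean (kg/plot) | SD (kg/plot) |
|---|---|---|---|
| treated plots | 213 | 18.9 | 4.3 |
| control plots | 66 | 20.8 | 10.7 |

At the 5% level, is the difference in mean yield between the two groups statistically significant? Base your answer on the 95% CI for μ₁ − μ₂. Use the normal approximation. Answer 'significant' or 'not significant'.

not significant

Standard errors of each mean: 4.3/√213 = 0.2946 and 10.7/√66 = 1.3171.
SE(x̄₁ − x̄₂) = √(0.2946² + 1.3171²) = 1.3496 for independent samples with unequal variances.
With z* = 1.960, the margin is 1.960 × 1.3496 = 2.6452.
x̄₁ − x̄₂ = 18.9 − 20.8 = -1.9000; the interval is -1.9000 ± 2.6452 = (-4.5452, 0.7452).
The interval (-4.5452, 0.7452) contains 0, so the difference is not significant.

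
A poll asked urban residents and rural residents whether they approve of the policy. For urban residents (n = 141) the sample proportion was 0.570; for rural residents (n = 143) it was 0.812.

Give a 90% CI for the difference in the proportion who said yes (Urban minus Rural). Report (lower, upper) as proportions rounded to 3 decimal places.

(-0.329, -0.155)

Each SE is √(p̂(1−p̂)/n): √(0.5700·0.4300/141) = 0.04169 and √(0.8120·0.1880/143) = 0.03267.
SE(p̂₁ − p̂₂) = √(SE₁² + SE₂²) = √(0.0017380561 + 0.0010673289) = 0.05297, since the two samples are independent.
At 90% confidence z* = 1.645; margin = 1.645 × 0.05297 = 0.08714.
The difference is 0.5700 − 0.8120 = -0.2420, so the interval is -0.2420 ± 0.08714 = (-0.329, -0.155).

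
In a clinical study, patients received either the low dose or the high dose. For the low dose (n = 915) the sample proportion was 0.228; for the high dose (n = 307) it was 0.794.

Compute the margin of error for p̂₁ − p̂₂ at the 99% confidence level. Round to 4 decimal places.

SE₁ = √(p̂₁(1−p̂₁)/n₁) = √(0.2280·0.7720/915) = 0.01387; SE₂ = √(0.7940·0.2060/307) = 0.02308.
Independent samples: SE of the difference = √(SE₁² + SE₂²) = √(0.0001923769 + 0.0005326864) = 0.02693.
z* for 99% confidence is 2.576, so the margin of error is 2.576 × 0.02693 = 0.06937.

0.0694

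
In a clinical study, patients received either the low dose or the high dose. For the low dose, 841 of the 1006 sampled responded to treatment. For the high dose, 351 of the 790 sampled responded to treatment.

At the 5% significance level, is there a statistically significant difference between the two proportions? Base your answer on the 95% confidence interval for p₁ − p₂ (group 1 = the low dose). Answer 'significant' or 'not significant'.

significant

Sample proportions: 841/1006 = 0.8360, 351/790 = 0.4443.
Each SE is √(p̂(1−p̂)/n): √(0.8360·0.1640/1006) = 0.01167 and √(0.4443·0.5557/790) = 0.01768.
SE(p̂₁ − p̂₂) = √(SE₁² + SE₂²) = √(0.0001361889 + 0.0003125824) = 0.02118, since the two samples are independent.
At 95% confidence z* = 1.960; margin = 1.960 × 0.02118 = 0.04151.
The difference is 0.8360 − 0.4443 = 0.3917, so the interval is 0.3917 ± 0.04151 = (0.35019, 0.43321).
The interval (0.35019, 0.43321) does not contain 0, so the difference is significant.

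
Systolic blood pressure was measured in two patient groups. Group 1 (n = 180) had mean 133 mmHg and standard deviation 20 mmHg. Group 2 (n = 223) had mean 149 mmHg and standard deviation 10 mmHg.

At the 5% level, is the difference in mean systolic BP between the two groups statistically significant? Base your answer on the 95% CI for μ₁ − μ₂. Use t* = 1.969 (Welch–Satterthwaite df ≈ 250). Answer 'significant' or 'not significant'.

significant

SE₁ = s₁/√n₁ = 20/√180 = 1.4907; SE₂ = 10/√223 = 0.6696.
Independent samples, unequal variances: SE_diff = √(SE₁² + SE₂²) = √(2.22218649 + 0.44836416) = 1.6342.
t* = 1.969, so margin of error = 1.969 × 1.6342 = 3.2177.
Difference in means = 133 − 149 = -16.0000.
-16.0000 ± 3.2177 → (-19.2177, -12.7823).
The interval (-19.2177, -12.7823) does not contain 0, so the difference is significant.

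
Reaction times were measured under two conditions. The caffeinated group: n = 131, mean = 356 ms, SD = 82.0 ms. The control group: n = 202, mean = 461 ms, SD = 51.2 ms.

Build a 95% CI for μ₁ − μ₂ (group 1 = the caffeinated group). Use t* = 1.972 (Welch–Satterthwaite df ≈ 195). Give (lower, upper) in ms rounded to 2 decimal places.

(-120.81, -89.19)

Standard errors of each mean: 82.0/√131 = 7.1644 and 51.2/√202 = 3.6024.
SE(x̄₁ − x̄₂) = √(7.1644² + 3.6024²) = 8.0191 for independent samples with unequal variances.
With t* = 1.972, the margin is 1.972 × 8.0191 = 15.8137.
x̄₁ − x̄₂ = 356 − 461 = -105.0000; the interval is -105.0000 ± 15.8137 = (-120.81, -89.19).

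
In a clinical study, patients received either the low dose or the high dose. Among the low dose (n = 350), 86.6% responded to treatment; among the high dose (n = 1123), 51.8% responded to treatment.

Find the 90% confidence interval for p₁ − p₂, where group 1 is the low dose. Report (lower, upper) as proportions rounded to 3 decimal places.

SE₁ = √(p̂₁(1−p̂₁)/n₁) = √(0.8660·0.1340/350) = 0.01821; SE₂ = √(0.5180·0.4820/1123) = 0.01491.
Independent samples: SE of the difference = √(SE₁² + SE₂²) = √(0.0003316041 + 0.0002223081) = 0.02354.
z* for 90% confidence is 1.645, so the margin of error is 1.645 × 0.02354 = 0.03872.
Point estimate p̂₁ − p̂₂ = 0.8660 − 0.5180 = 0.3480.
0.3480 ± 0.03872 → (0.309, 0.387).

(0.309, 0.387)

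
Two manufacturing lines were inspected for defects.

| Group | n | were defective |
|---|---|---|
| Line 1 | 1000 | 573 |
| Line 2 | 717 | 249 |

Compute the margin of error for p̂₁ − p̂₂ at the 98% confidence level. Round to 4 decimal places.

0.0551

Sample proportions: 573/1000 = 0.5730, 249/717 = 0.3473.
Each SE is √(p̂(1−p̂)/n): √(0.5730·0.4270/1000) = 0.01564 and √(0.3473·0.6527/717) = 0.01778.
SE(p̂₁ − p̂₂) = √(SE₁² + SE₂²) = √(0.0002446096 + 0.0003161284) = 0.02368, since the two samples are independent.
At 98% confidence z* = 2.326; margin = 2.326 × 0.02368 = 0.05508.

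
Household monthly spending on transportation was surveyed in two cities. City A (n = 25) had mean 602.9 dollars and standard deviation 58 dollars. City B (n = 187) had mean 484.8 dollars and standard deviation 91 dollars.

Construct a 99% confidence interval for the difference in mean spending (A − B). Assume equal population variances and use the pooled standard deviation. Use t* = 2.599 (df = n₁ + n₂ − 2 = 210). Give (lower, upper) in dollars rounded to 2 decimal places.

s_p = √[((n₁−1)s₁² + (n₂−1)s₂²)/(n₁+n₂−2)] = √[(24·58² + 186·91²)/210] = 87.8582.
SE = 87.8582·√(1/25 + 1/187) = 18.7094.
With t* = 2.599, margin = 2.599 × 18.7094 = 48.6257.
x̄₁ − x̄₂ = 602.9 − 484.8 = 118.1000; interval 118.1000 ± 48.6257 = (69.47, 166.73).

(69.47, 166.73)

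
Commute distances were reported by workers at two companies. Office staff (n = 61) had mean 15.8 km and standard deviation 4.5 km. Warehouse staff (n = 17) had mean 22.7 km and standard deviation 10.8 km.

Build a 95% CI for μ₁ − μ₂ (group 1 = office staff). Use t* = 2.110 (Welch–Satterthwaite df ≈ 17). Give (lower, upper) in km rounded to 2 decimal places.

(-12.56, -1.24)

Standard errors of each mean: 4.5/√61 = 0.5762 and 10.8/√17 = 2.6194.
SE(x̄₁ − x̄₂) = √(0.5762² + 2.6194²) = 2.6820 for independent samples with unequal variances.
With t* = 2.110, the margin is 2.110 × 2.6820 = 5.6590.
x̄₁ − x̄₂ = 15.8 − 22.7 = -6.9000; the interval is -6.9000 ± 5.6590 = (-12.56, -1.24).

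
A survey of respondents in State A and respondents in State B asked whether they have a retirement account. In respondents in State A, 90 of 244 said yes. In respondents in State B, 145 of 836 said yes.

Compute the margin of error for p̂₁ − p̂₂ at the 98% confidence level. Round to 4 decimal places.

0.0780

First, p̂₁ = 90/244 = 0.3689; p̂₂ = 145/836 = 0.1734.
The two standard errors are √(0.3689×0.6311/244) = 0.03089 and √(0.1734×0.8266/836) = 0.01309.
Because the samples are independent, SE_diff = √(0.03089² + 0.01309²) = 0.03355.
Using z* = 2.326 for 98%, ME = 2.326 × 0.03355 = 0.07804.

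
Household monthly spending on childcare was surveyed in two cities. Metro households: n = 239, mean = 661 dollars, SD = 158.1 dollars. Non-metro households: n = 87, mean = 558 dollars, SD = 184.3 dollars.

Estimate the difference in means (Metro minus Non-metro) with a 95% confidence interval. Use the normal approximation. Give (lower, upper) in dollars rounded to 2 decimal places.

(59.39, 146.61)

Per-group SEs: s₁/√n₁ = 158.1/√239 = 10.2266, s₂/√n₂ = 184.3/√87 = 19.7590.
Unpooled SE of the difference: √(104.58334756 + 390.418081) = 22.2486.
Margin of error = z* · SE = 1.960 × 22.2486 = 43.6073.
x̄₁ − x̄₂ = 661 − 558 = 103.0000.
CI: 103.0000 ± 43.6073 = (59.39, 146.61).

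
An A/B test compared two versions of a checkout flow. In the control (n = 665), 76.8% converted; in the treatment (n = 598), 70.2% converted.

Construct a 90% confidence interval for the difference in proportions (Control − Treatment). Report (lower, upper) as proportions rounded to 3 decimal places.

(0.025, 0.107)

Each SE is √(p̂(1−p̂)/n): √(0.7680·0.2320/665) = 0.01637 and √(0.7020·0.2980/598) = 0.01870.
SE(p̂₁ − p̂₂) = √(SE₁² + SE₂²) = √(0.0002679769 + 0.00034969) = 0.02485, since the two samples are independent.
At 90% confidence z* = 1.645; margin = 1.645 × 0.02485 = 0.04088.
The difference is 0.7680 − 0.7020 = 0.0660, so the interval is 0.0660 ± 0.04088 = (0.025, 0.107).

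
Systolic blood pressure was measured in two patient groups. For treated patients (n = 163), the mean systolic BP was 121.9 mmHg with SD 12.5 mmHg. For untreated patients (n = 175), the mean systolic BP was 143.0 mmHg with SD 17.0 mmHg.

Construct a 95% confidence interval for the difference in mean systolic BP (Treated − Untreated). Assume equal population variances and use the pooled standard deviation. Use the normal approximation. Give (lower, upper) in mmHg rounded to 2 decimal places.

(-24.30, -17.90)

s_p = √[((n₁−1)s₁² + (n₂−1)s₂²)/(n₁+n₂−2)] = √[(162·12.5² + 174·17.0²)/336] = 14.9999.
SE = 14.9999·√(1/163 + 1/175) = 1.6328.
With z* = 1.960, margin = 1.960 × 1.6328 = 3.2003.
x̄₁ − x̄₂ = 121.9 − 143.0 = -21.1000; interval -21.1000 ± 3.2003 = (-24.30, -17.90).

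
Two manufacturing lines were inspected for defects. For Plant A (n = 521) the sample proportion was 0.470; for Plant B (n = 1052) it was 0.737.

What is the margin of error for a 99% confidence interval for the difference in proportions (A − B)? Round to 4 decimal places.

Each SE is √(p̂(1−p̂)/n): √(0.4700·0.5300/521) = 0.02187 and √(0.7370·0.2630/1052) = 0.01357.
SE(p̂₁ − p̂₂) = √(SE₁² + SE₂²) = √(0.0004782969 + 0.0001841449) = 0.02574, since the two samples are independent.
At 99% confidence z* = 2.576; margin = 2.576 × 0.02574 = 0.06631.

0.0663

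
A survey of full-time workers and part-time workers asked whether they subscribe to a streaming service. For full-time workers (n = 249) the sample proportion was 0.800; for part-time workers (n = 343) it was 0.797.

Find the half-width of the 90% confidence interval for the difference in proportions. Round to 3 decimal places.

0.055

SE₁ = √(p̂₁(1−p̂₁)/n₁) = √(0.8000·0.2000/249) = 0.02535; SE₂ = √(0.7970·0.2030/343) = 0.02172.
Independent samples: SE of the difference = √(SE₁² + SE₂²) = √(0.0006426225 + 0.0004717584) = 0.03338.
z* for 90% confidence is 1.645, so the margin of error is 1.645 × 0.03338 = 0.05491.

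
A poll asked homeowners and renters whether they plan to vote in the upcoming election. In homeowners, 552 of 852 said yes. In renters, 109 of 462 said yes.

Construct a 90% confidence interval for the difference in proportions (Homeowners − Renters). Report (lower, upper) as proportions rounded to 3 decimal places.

p̂₁ = 552/852 = 0.6479 and p̂₂ = 109/462 = 0.2359.
SE₁ = √(p̂₁(1−p̂₁)/n₁) = √(0.6479·0.3521/852) = 0.01636; SE₂ = √(0.2359·0.7641/462) = 0.01975.
Independent samples: SE of the difference = √(SE₁² + SE₂²) = √(0.0002676496 + 0.0003900625) = 0.02565.
z* for 90% confidence is 1.645, so the margin of error is 1.645 × 0.02565 = 0.04219.
Point estimate p̂₁ − p̂₂ = 0.6479 − 0.2359 = 0.4120.
0.4120 ± 0.04219 → (0.370, 0.454).

(0.370, 0.454)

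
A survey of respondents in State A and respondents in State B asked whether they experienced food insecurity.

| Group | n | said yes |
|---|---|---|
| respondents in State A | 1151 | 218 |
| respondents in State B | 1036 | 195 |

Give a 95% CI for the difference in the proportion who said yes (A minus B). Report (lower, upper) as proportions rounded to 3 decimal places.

(-0.032, 0.034)

Sample proportions: 218/1151 = 0.1894, 195/1036 = 0.1882.
Each SE is √(p̂(1−p̂)/n): √(0.1894·0.8106/1151) = 0.01155 and √(0.1882·0.8118/1036) = 0.01214.
SE(p̂₁ − p̂₂) = √(SE₁² + SE₂²) = √(0.0001334025 + 0.0001473796) = 0.01676, since the two samples are independent.
At 95% confidence z* = 1.960; margin = 1.960 × 0.01676 = 0.03285.
The difference is 0.1894 − 0.1882 = 0.0012, so the interval is 0.0012 ± 0.03285 = (-0.032, 0.034).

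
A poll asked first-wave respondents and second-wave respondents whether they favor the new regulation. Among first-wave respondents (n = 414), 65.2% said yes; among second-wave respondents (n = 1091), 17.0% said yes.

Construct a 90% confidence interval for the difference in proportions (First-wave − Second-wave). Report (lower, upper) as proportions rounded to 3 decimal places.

Each SE is √(p̂(1−p̂)/n): √(0.6520·0.3480/414) = 0.02341 and √(0.1700·0.8300/1091) = 0.01137.
SE(p̂₁ − p̂₂) = √(SE₁² + SE₂²) = √(0.0005480281 + 0.0001292769) = 0.02603, since the two samples are independent.
At 90% confidence z* = 1.645; margin = 1.645 × 0.02603 = 0.04282.
The difference is 0.6520 − 0.1700 = 0.4820, so the interval is 0.4820 ± 0.04282 = (0.439, 0.525).

(0.439, 0.525)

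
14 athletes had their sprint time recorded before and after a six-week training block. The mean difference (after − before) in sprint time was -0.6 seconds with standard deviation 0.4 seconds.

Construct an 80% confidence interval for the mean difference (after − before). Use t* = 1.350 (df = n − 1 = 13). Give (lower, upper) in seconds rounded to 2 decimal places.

Paired design: SE = s_d/√n = 0.4/√14 = 0.1069.
t* = 1.350; margin of error = 1.350 × 0.1069 = 0.1443.
-0.6 ± 0.1443 → (-0.74, -0.46).

(-0.74, -0.46)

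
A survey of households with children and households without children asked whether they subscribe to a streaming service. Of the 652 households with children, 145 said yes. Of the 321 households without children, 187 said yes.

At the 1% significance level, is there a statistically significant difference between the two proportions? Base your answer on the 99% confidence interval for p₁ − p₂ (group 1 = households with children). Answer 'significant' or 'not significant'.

First, p̂₁ = 145/652 = 0.2224; p̂₂ = 187/321 = 0.5826.
The two standard errors are √(0.2224×0.7776/652) = 0.01629 and √(0.5826×0.4174/321) = 0.02752.
Because the samples are independent, SE_diff = √(0.01629² + 0.02752²) = 0.03198.
Using z* = 2.576 for 99%, ME = 2.576 × 0.03198 = 0.08238.
p̂₁ − p̂₂ = -0.3602; interval -0.3602 ± 0.08238 gives (-0.44258, -0.27782).
The interval (-0.44258, -0.27782) does not contain 0, so the difference is significant.

significant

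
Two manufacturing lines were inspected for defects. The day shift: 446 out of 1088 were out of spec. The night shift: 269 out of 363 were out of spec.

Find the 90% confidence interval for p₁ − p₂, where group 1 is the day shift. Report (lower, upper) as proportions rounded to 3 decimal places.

p̂₁ = 446/1088 = 0.4099 and p̂₂ = 269/363 = 0.7410.
SE₁ = √(p̂₁(1−p̂₁)/n₁) = √(0.4099·0.5901/1088) = 0.01491; SE₂ = √(0.7410·0.2590/363) = 0.02299.
Independent samples: SE of the difference = √(SE₁² + SE₂²) = √(0.0002223081 + 0.0005285401) = 0.02740.
z* for 90% confidence is 1.645, so the margin of error is 1.645 × 0.02740 = 0.04507.
Point estimate p̂₁ − p̂₂ = 0.4099 − 0.7410 = -0.3311.
-0.3311 ± 0.04507 → (-0.376, -0.286).

(-0.376, -0.286)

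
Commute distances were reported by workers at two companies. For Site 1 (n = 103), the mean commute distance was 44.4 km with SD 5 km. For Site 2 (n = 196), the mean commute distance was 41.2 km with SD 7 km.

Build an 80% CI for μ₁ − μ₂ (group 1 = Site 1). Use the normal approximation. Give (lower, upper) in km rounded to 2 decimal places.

(2.30, 4.10)

Per-group SEs: s₁/√n₁ = 5/√103 = 0.4927, s₂/√n₂ = 7/√196 = 0.5000.
Unpooled SE of the difference: √(0.24275329 + 0.25) = 0.7020.
Margin of error = z* · SE = 1.282 × 0.7020 = 0.9000.
x̄₁ − x̄₂ = 44.4 − 41.2 = 3.2000.
CI: 3.2000 ± 0.9000 = (2.30, 4.10).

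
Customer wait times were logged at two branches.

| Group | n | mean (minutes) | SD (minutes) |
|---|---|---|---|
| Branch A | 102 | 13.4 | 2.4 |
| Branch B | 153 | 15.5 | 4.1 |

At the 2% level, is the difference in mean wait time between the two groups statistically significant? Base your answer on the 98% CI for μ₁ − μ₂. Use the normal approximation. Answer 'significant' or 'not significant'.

significant

Standard errors of each mean: 2.4/√102 = 0.2376 and 4.1/√153 = 0.3315.
SE(x̄₁ − x̄₂) = √(0.2376² + 0.3315²) = 0.4079 for independent samples with unequal variances.
With z* = 2.326, the margin is 2.326 × 0.4079 = 0.9488.
x̄₁ − x̄₂ = 13.4 − 15.5 = -2.1000; the interval is -2.1000 ± 0.9488 = (-3.0488, -1.1512).
The interval (-3.0488, -1.1512) does not contain 0, so the difference is significant.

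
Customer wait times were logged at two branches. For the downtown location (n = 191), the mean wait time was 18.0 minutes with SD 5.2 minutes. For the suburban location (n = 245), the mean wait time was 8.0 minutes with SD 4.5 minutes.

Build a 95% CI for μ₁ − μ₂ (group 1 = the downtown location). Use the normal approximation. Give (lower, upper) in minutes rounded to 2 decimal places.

(9.07, 10.93)

Standard errors of each mean: 5.2/√191 = 0.3763 and 4.5/√245 = 0.2875.
SE(x̄₁ − x̄₂) = √(0.3763² + 0.2875²) = 0.4736 for independent samples with unequal variances.
With z* = 1.960, the margin is 1.960 × 0.4736 = 0.9283.
x̄₁ − x̄₂ = 18.0 − 8.0 = 10.0000; the interval is 10.0000 ± 0.9283 = (9.07, 10.93).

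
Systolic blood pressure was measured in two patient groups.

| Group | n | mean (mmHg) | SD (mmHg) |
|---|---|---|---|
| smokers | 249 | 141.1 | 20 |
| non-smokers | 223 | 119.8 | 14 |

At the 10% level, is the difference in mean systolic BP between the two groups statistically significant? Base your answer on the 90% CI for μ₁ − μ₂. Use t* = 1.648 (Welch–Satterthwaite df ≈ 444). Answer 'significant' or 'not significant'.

Standard errors of each mean: 20/√249 = 1.2674 and 14/√223 = 0.9375.
SE(x̄₁ − x̄₂) = √(1.2674² + 0.9375²) = 1.5765 for independent samples with unequal variances.
With t* = 1.648, the margin is 1.648 × 1.5765 = 2.5981.
x̄₁ − x̄₂ = 141.1 − 119.8 = 21.3000; the interval is 21.3000 ± 2.5981 = (18.7019, 23.8981).
The interval (18.7019, 23.8981) does not contain 0, so the difference is significant.

significant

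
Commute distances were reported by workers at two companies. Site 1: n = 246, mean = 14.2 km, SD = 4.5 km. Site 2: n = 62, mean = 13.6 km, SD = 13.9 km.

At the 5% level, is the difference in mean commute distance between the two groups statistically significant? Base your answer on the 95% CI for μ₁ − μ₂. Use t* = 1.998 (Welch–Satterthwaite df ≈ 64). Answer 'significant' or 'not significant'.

not significant

SE₁ = s₁/√n₁ = 4.5/√246 = 0.2869; SE₂ = 13.9/√62 = 1.7653.
Independent samples, unequal variances: SE_diff = √(SE₁² + SE₂²) = √(0.08231161 + 3.11628409) = 1.7885.
t* = 1.998, so margin of error = 1.998 × 1.7885 = 3.5734.
Difference in means = 14.2 − 13.6 = 0.6000.
0.6000 ± 3.5734 → (-2.9734, 4.1734).
The interval (-2.9734, 4.1734) contains 0, so the difference is not significant.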